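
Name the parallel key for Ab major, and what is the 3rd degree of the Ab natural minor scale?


Step by step:
Parallel keys share the same tonic but differ in mode
Ab major → parallel is Ab minor
Ab natural minor scale: Ab Bb Cb Db Eb Fb Gb
= Ab minor; 3rd degree = Cb


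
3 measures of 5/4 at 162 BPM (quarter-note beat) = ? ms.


Reasoning:
Quarter-note beat duration = 60000 / 162 ms
Beats per measure (5/4) = 5
One measure = 5 × 60000 / 162 = 300000 / 162 ms
3 measures = 3 × 300000 / 162 = 900000 / 162
= 5555.6 ms


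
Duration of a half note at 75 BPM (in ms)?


Working:
One quarter-note beat = 60000 / BPM = 60000 / 75 ms
Half note = 2 × quarter note
Duration = 2 × 60000 / 75 = 120000 / 75
= 1600.0 ms


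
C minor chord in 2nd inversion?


Solution.
Root position: C Eb G
2nd inversion: move root and 3rd up an octave
Bass note: G
Notes (bottom to top) = G C Eb


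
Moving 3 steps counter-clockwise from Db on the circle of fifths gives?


Let's work it out.
Each counter-clockwise step moves down a perfect 5th (= up a perfect 4th)
From Db: Db → F#/Gb → B → E
= E


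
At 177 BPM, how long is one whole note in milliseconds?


Step by step:
One quarter-note beat = 60000 / BPM = 60000 / 177 ms
Whole note = 4 × quarter note
Duration = 4 × 60000 / 177 = 240000 / 177
= 1355.9 ms


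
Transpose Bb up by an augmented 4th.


Reasoning:
augmented 4th: 4 letter names, 6 semitones
Letter: B + 3 → E
Pitch: Bb + 6 semitones, spelled as an E → E
= E


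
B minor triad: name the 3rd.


Solution.
Minor triad = root + minor 3rd (3 semitones) + perfect 5th (7 semitones)
A triad on B stacks thirds, so the chord tones use letter names B-D-F
Root: B
Minor 3rd above B: D
Perfect 5th above B: F#
The 3rd = D


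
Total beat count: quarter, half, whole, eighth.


Reasoning:
Beat values:
  quarter = 1 beat
  half = 2 beats
  whole = 4 beats
  eighth = 0.5 beats
Sum = 1 + 2 + 4 + 0.5
= 7.5 beats


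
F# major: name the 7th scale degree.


Working:
Major scale pattern: W-W-H-W-W-W-H (2-2-1-2-2-2-1 semitones)
Starting from F#:
  F# + 2 semitones → G#
  G# + 2 semitones → A#
  A# + 1 semitone → B
  B + 2 semitones → C#
  C# + 2 semitones → D#
  D# + 2 semitones → E#
  E# + 1 semitone → F#
Scale: F# G# A# B C# D# E#
Degree 7 = E#


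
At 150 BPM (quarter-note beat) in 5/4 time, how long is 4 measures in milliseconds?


Reasoning:
Quarter-note beat duration = 60000 / 150 ms
Beats per measure (5/4) = 5
One measure = 5 × 60000 / 150 = 300000 / 150 ms
4 measures = 4 × 300000 / 150 = 1200000 / 150
= 8000.0 ms


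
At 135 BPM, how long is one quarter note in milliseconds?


Solution.
One quarter-note beat = 60000 / BPM = 60000 / 135 ms
Duration = 60000 / 135
= 444.4 ms


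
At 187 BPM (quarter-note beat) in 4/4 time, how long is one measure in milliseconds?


Let's work it out.
Quarter-note beat duration = 60000 / 187 ms
Beats per measure (4/4) = 4
One measure = 4 × 60000 / 187 = 240000 / 187 ms
= 1283.4 ms


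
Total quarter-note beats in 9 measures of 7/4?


Solution.
Time signature 7/4: the bottom number 4 means the quarter note gets one count
The top number 7 means 7 quarter-note beats per measure
Total = 7 × 9 measures
= 63 quarter-note beats


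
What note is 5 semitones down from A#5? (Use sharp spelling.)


A#5: chromatic position 10 in octave 5 → absolute = 5×12 + 10 = 70
Transpose down 5: 70 - 5 = 65
65 = 5×12 + 5 → F in octave 5
Result = F5


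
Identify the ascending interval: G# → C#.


Solution.
Letter names: G → C spans 4 letter names → a 4th
Semitones: G# → C# = 5 half-steps
A 4th of 5 semitones is a perfect 4th
= perfect 4th


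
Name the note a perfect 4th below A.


A 4th spans 4 letter names, so from A we land on E
A perfect 4th = 5 semitones below A
Spell E at that pitch: E
= E


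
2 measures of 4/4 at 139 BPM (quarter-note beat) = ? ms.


Reasoning:
Quarter-note beat duration = 60000 / 139 ms
Beats per measure (4/4) = 4
One measure = 4 × 60000 / 139 = 240000 / 139 ms
2 measures = 2 × 240000 / 139 = 480000 / 139
= 3453.2 ms


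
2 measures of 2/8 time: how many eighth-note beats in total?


Let's work it out.
Time signature 2/8: the bottom number 8 means the eighth note gets one count
The top number 2 means 2 eighth-note beats per measure
Total = 2 × 2 measures
= 4 eighth-note beats


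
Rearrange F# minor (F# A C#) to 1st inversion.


Working:
Root position: F# A C#
1st inversion: move root up an octave
Bass note: A
Notes (bottom to top) = A C# F#


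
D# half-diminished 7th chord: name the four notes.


Half-diminished 7th chord = root + minor 3rd + diminished 5th + minor 7th
Seventh chords stack in thirds, so the letter names are D-F-A-C
Root: D#
Minor 3rd above D#: F#
Diminished 5th above D#: A
Minor 7th above D#: C#
Chord = D# F# A C#


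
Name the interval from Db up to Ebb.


Solution.
Letter names: D → E spans 2 letter names → a 2nd
Semitones: Db → Ebb = 1 half-step
A 2nd of 1 semitone is a minor 2nd
= minor 2nd


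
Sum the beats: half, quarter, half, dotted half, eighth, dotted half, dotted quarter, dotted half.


Beat values:
  half = 2 beats
  quarter = 1 beat
  half = 2 beats
  dotted half = 3 beats
  eighth = 0.5 beats
  dotted half = 3 beats
  dotted quarter = 1.5 beats
  dotted half = 3 beats
Sum = 2 + 1 + 2 + 3 + 0.5 + 3 + 1.5 + 3
= 16 beats


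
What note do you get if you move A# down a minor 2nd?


Solution.
minor 2nd: 2 letter names, 1 semitones
Letter: A - 1 → G
Pitch: A# - 1 semitones, spelled as a G → G##
= G##


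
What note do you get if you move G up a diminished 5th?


Let's work it out.
diminished 5th: 5 letter names, 6 semitones
Letter: G + 4 → D
Pitch: G + 6 semitones, spelled as a D → Db
= Db


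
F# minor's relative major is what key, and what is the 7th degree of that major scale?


Solution.
The relative major shares the key signature and is a minor 3rd above the minor tonic
A minor 3rd above F# is A
→ relative major of F# minor is A major
A major scale: A B C# D E F# G#
= A major; 7th degree = G#


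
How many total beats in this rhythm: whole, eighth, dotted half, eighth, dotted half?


Solution.
Beat values:
  whole = 4 beats
  eighth = 0.5 beats
  dotted half = 3 beats
  eighth = 0.5 beats
  dotted half = 3 beats
Sum = 4 + 0.5 + 3 + 0.5 + 3
= 11 beats


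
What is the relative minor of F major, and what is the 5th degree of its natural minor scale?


Let's work it out.
The relative minor shares the major's key signature and starts on its 6th degree
6th degree = a major 6th above the tonic; a major 6th above F is D
→ relative minor of F major is D minor
D natural minor scale: D E F G A Bb C
= D minor; 5th degree = A


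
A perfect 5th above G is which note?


Solution.
A 5th spans 5 letter names, so from G we land on D
A perfect 5th = 7 semitones above G
Spell D at that pitch: D
= D


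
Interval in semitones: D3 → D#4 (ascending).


Step by step:
Absolute semitone position = octave×12 + chromatic position
D3: 3×12 + 2 = 38
D#4: 4×12 + 3 = 51
Difference = 51 - 38 = 13
= 13 semitones


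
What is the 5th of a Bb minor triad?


Step by step:
Minor triad = root + minor 3rd (3 semitones) + perfect 5th (7 semitones)
A triad on Bb stacks thirds, so the chord tones use letter names B-D-F
Root: Bb
Minor 3rd above Bb: Db
Perfect 5th above Bb: F
The 5th = F


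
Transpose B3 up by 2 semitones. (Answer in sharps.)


B3: chromatic position 11 in octave 3 → absolute = 3×12 + 11 = 47
Transpose up 2: 47 + 2 = 49
49 = 4×12 + 1 → C# in octave 4
Result = C#4


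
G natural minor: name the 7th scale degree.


Solution.
Natural minor scale pattern: W-H-W-W-H-W-W (2-1-2-2-1-2-2 semitones)
Starting from G:
  G + 2 semitones → A
  A + 1 semitone → Bb
  Bb + 2 semitones → C
  C + 2 semitones → D
  D + 1 semitone → Eb
  Eb + 2 semitones → F
  F + 2 semitones → G
Scale: G A Bb C D Eb F
Degree 7 = F


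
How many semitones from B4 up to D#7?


Absolute semitone position = octave×12 + chromatic position
B4: 4×12 + 11 = 59
D#7: 7×12 + 3 = 87
Difference = 87 - 59 = 28
= 28 semitones


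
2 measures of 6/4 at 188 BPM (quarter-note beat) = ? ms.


Step by step:
Quarter-note beat duration = 60000 / 188 ms
Beats per measure (6/4) = 6
One measure = 6 × 60000 / 188 = 360000 / 188 ms
2 measures = 2 × 360000 / 188 = 720000 / 188
= 3829.8 ms


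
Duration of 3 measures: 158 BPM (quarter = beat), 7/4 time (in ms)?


Solution.
Quarter-note beat duration = 60000 / 158 ms
Beats per measure (7/4) = 7
One measure = 7 × 60000 / 158 = 420000 / 158 ms
3 measures = 3 × 420000 / 158 = 1260000 / 158
= 7974.7 ms


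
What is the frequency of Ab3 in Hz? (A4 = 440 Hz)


f = 440 × 2^(n/12) where n = semitones from A4
Ab3: -13 semitones from A4
f = 440 × 2^(-13/12)
f = 207.65 Hz


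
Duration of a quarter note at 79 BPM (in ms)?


Working:
One quarter-note beat = 60000 / BPM = 60000 / 79 ms
Duration = 60000 / 79
= 759.5 ms


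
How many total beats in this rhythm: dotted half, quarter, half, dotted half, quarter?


Step by step:
Beat values:
  dotted half = 3 beats
  quarter = 1 beat
  half = 2 beats
  dotted half = 3 beats
  quarter = 1 beat
Sum = 3 + 1 + 2 + 3 + 1
= 10 beats


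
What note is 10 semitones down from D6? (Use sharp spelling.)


Let's work it out.
D6: chromatic position 2 in octave 6 → absolute = 6×12 + 2 = 74
Transpose down 10: 74 - 10 = 64
64 = 5×12 + 4 → E in octave 5
Result = E5


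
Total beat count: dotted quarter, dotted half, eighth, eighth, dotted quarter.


Solution.
Beat values:
  dotted quarter = 1.5 beats
  dotted half = 3 beats
  eighth = 0.5 beats
  eighth = 0.5 beats
  dotted quarter = 1.5 beats
Sum = 1.5 + 3 + 0.5 + 0.5 + 1.5
= 7 beats


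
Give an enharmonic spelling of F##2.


Reasoning:
Enharmonic notes sound the same pitch but are spelled with different letter names
F## and G name the same pitch class
= G2


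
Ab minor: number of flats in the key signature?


Flat minor keys: A(0), D(1), G(2), C(3), F(4), Bb(5), Eb(6), Ab(7)
Ab minor has 7 flats
Order of flats: Bb Eb Ab Db Gb Cb Fb → first 7: Bb, Eb, Ab, Db, Gb, Cb, Fb
= 7 flats


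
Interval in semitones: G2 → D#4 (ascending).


Absolute semitone position = octave×12 + chromatic position
G2: 2×12 + 7 = 31
D#4: 4×12 + 3 = 51
Difference = 51 - 31 = 20
= 20 semitones


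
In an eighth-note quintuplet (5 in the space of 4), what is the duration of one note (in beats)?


Step by step:
Quintuplet: 5 notes occupy the space of 4 eighth notes
Space = 4 × 1/2 = 2 beats
Each quintuplet note = 2 / 5 = 2/5 beats
= 2/5 beats


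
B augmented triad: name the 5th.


Augmented triad = root + major 3rd (4 semitones) + augmented 5th (8 semitones)
A triad on B stacks thirds, so the chord tones use letter names B-D-F
Root: B
Major 3rd above B: D#
Augmented 5th above B: F##
The 5th = F##


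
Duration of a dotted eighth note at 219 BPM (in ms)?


Working:
One quarter-note beat = 60000 / BPM = 60000 / 219 ms
Dotted eighth note = 3/4 × quarter note
Duration = 3/4 × 60000 / 219 = 45000 / 219
= 205.5 ms


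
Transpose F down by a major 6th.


Working:
major 6th: 6 letter names, 9 semitones
Letter: F - 5 → A
Pitch: F - 9 semitones, spelled as an A → Ab
= Ab


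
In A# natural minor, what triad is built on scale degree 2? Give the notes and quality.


Step by step:
A# natural minor scale: A# B# C# D# E# F# G#
Diatonic triad on degree 2 stacks scale notes 2, 4, 6: B# D# F#
B#→D# = 3 semitones; B#→F# = 6 semitones → diminished triad
= B# D# F# (diminished)


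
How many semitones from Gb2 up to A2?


Absolute semitone position = octave×12 + chromatic position
Gb2: 2×12 + 6 = 30
A2: 2×12 + 9 = 33
Difference = 33 - 30 = 3
= 3 semitones


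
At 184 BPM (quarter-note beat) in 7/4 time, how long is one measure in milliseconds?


Quarter-note beat duration = 60000 / 184 ms
Beats per measure (7/4) = 7
One measure = 7 × 60000 / 184 = 420000 / 184 ms
= 2282.6 ms


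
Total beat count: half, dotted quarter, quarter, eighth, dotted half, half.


Beat values:
  half = 2 beats
  dotted quarter = 1.5 beats
  quarter = 1 beat
  eighth = 0.5 beats
  dotted half = 3 beats
  half = 2 beats
Sum = 2 + 1.5 + 1 + 0.5 + 3 + 2
= 10 beats


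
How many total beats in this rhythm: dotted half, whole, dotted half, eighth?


Beat values:
  dotted half = 3 beats
  whole = 4 beats
  dotted half = 3 beats
  eighth = 0.5 beats
Sum = 3 + 4 + 3 + 0.5
= 10.5 beats


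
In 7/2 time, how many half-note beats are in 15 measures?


Time signature 7/2: the bottom number 2 means the half note gets one count
The top number 7 means 7 half-note beats per measure
Total = 7 × 15 measures
= 105 half-note beats


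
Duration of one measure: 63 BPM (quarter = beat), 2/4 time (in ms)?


Working:
Quarter-note beat duration = 60000 / 63 ms
Beats per measure (2/4) = 2
One measure = 2 × 60000 / 63 = 120000 / 63 ms
= 1904.8 ms


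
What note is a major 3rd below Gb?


Reasoning:
A 3rd spans 3 letter names, so from G we land on E
A major 3rd = 4 semitones below Gb
Spell E at that pitch: Ebb
= Ebb


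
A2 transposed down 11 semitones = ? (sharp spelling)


Solution.
A2: chromatic position 9 in octave 2 → absolute = 2×12 + 9 = 33
Transpose down 11: 33 - 11 = 22
22 = 1×12 + 10 → A# in octave 1
Result = A#1


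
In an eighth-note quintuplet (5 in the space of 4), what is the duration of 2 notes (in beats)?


Step by step:
Quintuplet: 5 notes occupy the space of 4 eighth notes
Space = 4 × 1/2 = 2 beats
Each quintuplet note = 2 / 5 = 2/5 beats
2 notes = 2 × 2/5 = 4/5
= 4/5 beats


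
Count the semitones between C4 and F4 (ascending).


Absolute semitone position = octave×12 + chromatic position
C4: 4×12 + 0 = 48
F4: 4×12 + 5 = 53
Difference = 53 - 48 = 5
= 5 semitones


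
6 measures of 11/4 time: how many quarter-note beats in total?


Solution.
Time signature 11/4: the bottom number 4 means the quarter note gets one count
The top number 11 means 11 quarter-note beats per measure
Total = 11 × 6 measures
= 66 quarter-note beats


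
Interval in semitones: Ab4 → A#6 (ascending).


Working:
Absolute semitone position = octave×12 + chromatic position
Ab4: 4×12 + 8 = 56
A#6: 6×12 + 10 = 82
Difference = 82 - 56 = 26
= 26 semitones


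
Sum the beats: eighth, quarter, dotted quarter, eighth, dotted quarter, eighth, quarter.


Reasoning:
Beat values:
  eighth = 0.5 beats
  quarter = 1 beat
  dotted quarter = 1.5 beats
  eighth = 0.5 beats
  dotted quarter = 1.5 beats
  eighth = 0.5 beats
  quarter = 1 beat
Sum = 0.5 + 1 + 1.5 + 0.5 + 1.5 + 0.5 + 1
= 6.5 beats


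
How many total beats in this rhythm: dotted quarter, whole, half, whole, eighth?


Solution.
Beat values:
  dotted quarter = 1.5 beats
  whole = 4 beats
  half = 2 beats
  whole = 4 beats
  eighth = 0.5 beats
Sum = 1.5 + 4 + 2 + 4 + 0.5
= 12 beats


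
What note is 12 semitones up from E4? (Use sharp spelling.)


Working:
E4: chromatic position 4 in octave 4 → absolute = 4×12 + 4 = 52
Transpose up 12: 52 + 12 = 64
64 = 5×12 + 4 → E in octave 5
Result = E5


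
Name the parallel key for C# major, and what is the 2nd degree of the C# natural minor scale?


Solution.
Parallel keys share the same tonic but differ in mode
C# major → parallel is C# minor
C# natural minor scale: C# D# E F# G# A B
= C# minor; 2nd degree = D#


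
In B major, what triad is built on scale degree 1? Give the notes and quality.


Step by step:
B major scale: B C# D# E F# G# A#
Diatonic triad on degree 1 stacks scale notes 1, 3, 5: B D# F#
B→D# = 4 semitones; B→F# = 7 semitones → major triad
= B D# F# (major)


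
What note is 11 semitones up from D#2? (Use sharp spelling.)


Reasoning:
D#2: chromatic position 3 in octave 2 → absolute = 2×12 + 3 = 27
Transpose up 11: 27 + 11 = 38
38 = 3×12 + 2 → D in octave 3
Result = D3


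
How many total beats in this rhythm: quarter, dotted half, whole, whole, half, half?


Working:
Beat values:
  quarter = 1 beat
  dotted half = 3 beats
  whole = 4 beats
  whole = 4 beats
  half = 2 beats
  half = 2 beats
Sum = 1 + 3 + 4 + 4 + 2 + 2
= 16 beats


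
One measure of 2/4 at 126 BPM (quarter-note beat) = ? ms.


Step by step:
Quarter-note beat duration = 60000 / 126 ms
Beats per measure (2/4) = 2
One measure = 2 × 60000 / 126 = 120000 / 126 ms
= 952.4 ms


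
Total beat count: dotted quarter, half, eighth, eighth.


Reasoning:
Beat values:
  dotted quarter = 1.5 beats
  half = 2 beats
  eighth = 0.5 beats
  eighth = 0.5 beats
Sum = 1.5 + 2 + 0.5 + 0.5
= 4.5 beats


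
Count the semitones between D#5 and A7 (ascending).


Working:
Absolute semitone position = octave×12 + chromatic position
D#5: 5×12 + 3 = 63
A7: 7×12 + 9 = 93
Difference = 93 - 63 = 30
= 30 semitones


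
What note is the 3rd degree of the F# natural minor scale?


Let's work it out.
Natural minor scale pattern: W-H-W-W-H-W-W (2-1-2-2-1-2-2 semitones)
Starting from F#:
  F# + 2 semitones → G#
  G# + 1 semitone → A
  A + 2 semitones → B
  B + 2 semitones → C#
  C# + 1 semitone → D
  D + 2 semitones → E
  E + 2 semitones → F#
Scale: F# G# A B C# D E
Degree 3 = A


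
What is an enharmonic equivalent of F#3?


Step by step:
Enharmonic notes sound the same pitch but are spelled with different letter names
F# and Gb name the same pitch class
= Gb3


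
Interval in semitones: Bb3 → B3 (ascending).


Solution.
Absolute semitone position = octave×12 + chromatic position
Bb3: 3×12 + 10 = 46
B3: 3×12 + 11 = 47
Difference = 47 - 46 = 1
= 1 semitone


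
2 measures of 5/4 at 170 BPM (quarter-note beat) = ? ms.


Let's work it out.
Quarter-note beat duration = 60000 / 170 ms
Beats per measure (5/4) = 5
One measure = 5 × 60000 / 170 = 300000 / 170 ms
2 measures = 2 × 300000 / 170 = 600000 / 170
= 3529.4 ms


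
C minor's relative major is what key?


The relative major shares the key signature and is a minor 3rd above the minor tonic
A minor 3rd above C is Eb
→ relative major of C minor is Eb major
= Eb major


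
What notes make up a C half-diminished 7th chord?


Working:
Half-diminished 7th chord = root + minor 3rd + diminished 5th + minor 7th
Seventh chords stack in thirds, so the letter names are C-E-G-B
Root: C
Minor 3rd above C: Eb
Diminished 5th above C: Gb
Minor 7th above C: Bb
Chord = C Eb Gb Bb


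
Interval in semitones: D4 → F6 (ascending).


Solution.
Absolute semitone position = octave×12 + chromatic position
D4: 4×12 + 2 = 50
F6: 6×12 + 5 = 77
Difference = 77 - 50 = 27
= 27 semitones


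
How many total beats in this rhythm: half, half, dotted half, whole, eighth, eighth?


Beat values:
  half = 2 beats
  half = 2 beats
  dotted half = 3 beats
  whole = 4 beats
  eighth = 0.5 beats
  eighth = 0.5 beats
Sum = 2 + 2 + 3 + 4 + 0.5 + 0.5
= 12 beats


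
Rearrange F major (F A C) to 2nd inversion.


Root position: F A C
2nd inversion: move root and 3rd up an octave
Bass note: C
Notes (bottom to top) = C F A


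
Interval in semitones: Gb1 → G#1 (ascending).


Step by step:
Absolute semitone position = octave×12 + chromatic position
Gb1: 1×12 + 6 = 18
G#1: 1×12 + 8 = 20
Difference = 20 - 18 = 2
= 2 semitones


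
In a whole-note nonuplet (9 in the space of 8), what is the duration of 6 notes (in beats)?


Step by step:
Nonuplet: 9 notes occupy the space of 8 whole notes
Space = 8 × 4 = 32 beats
Each nonuplet note = 32 / 9 = 32/9 beats
6 notes = 6 × 32/9 = 64/3
= 64/3 beats


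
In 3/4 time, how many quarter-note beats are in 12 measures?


Reasoning:
Time signature 3/4: the bottom number 4 means the quarter note gets one count
The top number 3 means 3 quarter-note beats per measure
Total = 3 × 12 measures
= 36 quarter-note beats


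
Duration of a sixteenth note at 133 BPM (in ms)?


Step by step:
One quarter-note beat = 60000 / BPM = 60000 / 133 ms
Sixteenth note = 1/4 × quarter note
Duration = 1/4 × 60000 / 133 = 15000 / 133
= 112.8 ms


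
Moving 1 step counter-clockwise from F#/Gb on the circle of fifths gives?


Working:
Each counter-clockwise step moves down a perfect 5th (= up a perfect 4th)
From F#/Gb: F#/Gb → B
= B


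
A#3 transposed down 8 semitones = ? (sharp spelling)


A#3: chromatic position 10 in octave 3 → absolute = 3×12 + 10 = 46
Transpose down 8: 46 - 8 = 38
38 = 3×12 + 2 → D in octave 3
Result = D3


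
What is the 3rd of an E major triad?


Major triad = root + major 3rd (4 semitones) + perfect 5th (7 semitones)
A triad on E stacks thirds, so the chord tones use letter names E-G-B
Root: E
Major 3rd above E: G#
Perfect 5th above E: B
The 3rd = G#


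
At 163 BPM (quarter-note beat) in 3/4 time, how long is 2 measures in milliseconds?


Quarter-note beat duration = 60000 / 163 ms
Beats per measure (3/4) = 3
One measure = 3 × 60000 / 163 = 180000 / 163 ms
2 measures = 2 × 180000 / 163 = 360000 / 163
= 2208.6 ms


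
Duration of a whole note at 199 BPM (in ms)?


One quarter-note beat = 60000 / BPM = 60000 / 199 ms
Whole note = 4 × quarter note
Duration = 4 × 60000 / 199 = 240000 / 199
= 1206.0 ms


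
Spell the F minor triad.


Let's work it out.
Minor triad = root + minor 3rd (3 semitones) + perfect 5th (7 semitones)
A triad on F stacks thirds, so the chord tones use letter names F-A-C
Root: F
Minor 3rd above F: Ab
Perfect 5th above F: C
Chord = F Ab C


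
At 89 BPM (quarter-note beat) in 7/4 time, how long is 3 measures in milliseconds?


Let's work it out.
Quarter-note beat duration = 60000 / 89 ms
Beats per measure (7/4) = 7
One measure = 7 × 60000 / 89 = 420000 / 89 ms
3 measures = 3 × 420000 / 89 = 1260000 / 89
= 14157.3 ms


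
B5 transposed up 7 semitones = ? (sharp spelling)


Solution.
B5: chromatic position 11 in octave 5 → absolute = 5×12 + 11 = 71
Transpose up 7: 71 + 7 = 78
78 = 6×12 + 6 → F# in octave 6
Result = F#6


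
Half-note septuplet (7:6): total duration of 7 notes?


Let's work it out.
Septuplet: 7 notes occupy the space of 6 half notes
Space = 6 × 2 = 12 beats
Each septuplet note = 12 / 7 = 12/7 beats
7 notes = 7 × 12/7 = 12
= 12 beats


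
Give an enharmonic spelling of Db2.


Solution.
Enharmonic notes sound the same pitch but are spelled with different letter names
Db and C# name the same pitch class
= C#2


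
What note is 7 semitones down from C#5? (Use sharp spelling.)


C#5: chromatic position 1 in octave 5 → absolute = 5×12 + 1 = 61
Transpose down 7: 61 - 7 = 54
54 = 4×12 + 6 → F# in octave 4
Result = F#4


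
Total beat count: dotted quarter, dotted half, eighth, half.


Let's work it out.
Beat values:
  dotted quarter = 1.5 beats
  dotted half = 3 beats
  eighth = 0.5 beats
  half = 2 beats
Sum = 1.5 + 3 + 0.5 + 2
= 7 beats


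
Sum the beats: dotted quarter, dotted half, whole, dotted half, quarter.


Let's work it out.
Beat values:
  dotted quarter = 1.5 beats
  dotted half = 3 beats
  whole = 4 beats
  dotted half = 3 beats
  quarter = 1 beat
Sum = 1.5 + 3 + 4 + 3 + 1
= 12.5 beats


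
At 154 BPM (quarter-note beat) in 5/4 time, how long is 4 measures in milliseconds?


Reasoning:
Quarter-note beat duration = 60000 / 154 ms
Beats per measure (5/4) = 5
One measure = 5 × 60000 / 154 = 300000 / 154 ms
4 measures = 4 × 300000 / 154 = 1200000 / 154
= 7792.2 ms


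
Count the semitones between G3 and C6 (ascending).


Let's work it out.
Absolute semitone position = octave×12 + chromatic position
G3: 3×12 + 7 = 43
C6: 6×12 + 0 = 72
Difference = 72 - 43 = 29
= 29 semitones


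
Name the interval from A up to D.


Solution.
Letter names: A → D spans 4 letter names → a 4th
Semitones: A → D = 5 half-steps
A 4th of 5 semitones is a perfect 4th
= perfect 4th


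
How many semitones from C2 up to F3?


Solution.
Absolute semitone position = octave×12 + chromatic position
C2: 2×12 + 0 = 24
F3: 3×12 + 5 = 41
Difference = 41 - 24 = 17
= 17 semitones


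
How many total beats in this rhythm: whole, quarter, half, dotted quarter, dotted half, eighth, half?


Step by step:
Beat values:
  whole = 4 beats
  quarter = 1 beat
  half = 2 beats
  dotted quarter = 1.5 beats
  dotted half = 3 beats
  eighth = 0.5 beats
  half = 2 beats
Sum = 4 + 1 + 2 + 1.5 + 3 + 0.5 + 2
= 14 beats


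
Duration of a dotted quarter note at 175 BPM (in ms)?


One quarter-note beat = 60000 / BPM = 60000 / 175 ms
Dotted quarter note = 3/2 × quarter note
Duration = 3/2 × 60000 / 175 = 90000 / 175
= 514.3 ms


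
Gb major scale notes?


Major scale pattern: W-W-H-W-W-W-H (2-2-1-2-2-2-1 semitones)
Starting from Gb:
  Gb + 2 semitones → Ab
  Ab + 2 semitones → Bb
  Bb + 1 semitone → Cb
  Cb + 2 semitones → Db
  Db + 2 semitones → Eb
  Eb + 2 semitones → F
  F + 1 semitone → Gb
Scale = Gb Ab Bb Cb Db Eb F


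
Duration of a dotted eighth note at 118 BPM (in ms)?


Reasoning:
One quarter-note beat = 60000 / BPM = 60000 / 118 ms
Dotted eighth note = 3/4 × quarter note
Duration = 3/4 × 60000 / 118 = 45000 / 118
= 381.4 ms


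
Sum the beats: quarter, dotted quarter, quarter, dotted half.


Working:
Beat values:
  quarter = 1 beat
  dotted quarter = 1.5 beats
  quarter = 1 beat
  dotted half = 3 beats
Sum = 1 + 1.5 + 1 + 3
= 6.5 beats


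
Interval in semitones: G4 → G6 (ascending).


Solution.
Absolute semitone position = octave×12 + chromatic position
G4: 4×12 + 7 = 55
G6: 6×12 + 7 = 79
Difference = 79 - 55 = 24
= 24 semitones


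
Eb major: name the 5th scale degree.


Major scale pattern: W-W-H-W-W-W-H (2-2-1-2-2-2-1 semitones)
Starting from Eb:
  Eb + 2 semitones → F
  F + 2 semitones → G
  G + 1 semitone → Ab
  Ab + 2 semitones → Bb
  Bb + 2 semitones → C
  C + 2 semitones → D
  D + 1 semitone → Eb
Scale: Eb F G Ab Bb C D
Degree 5 = Bb


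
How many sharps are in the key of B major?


Reasoning:
Sharp major keys follow the circle of fifths: C(0), G(1), D(2), A(3), E(4), B(5), F#(6), C#(7)
B major has 5 sharps
Order of sharps: F# C# G# D# A# E# B# → first 5: F#, C#, G#, D#, A#
= 5 sharps


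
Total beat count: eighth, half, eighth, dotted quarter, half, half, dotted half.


Step by step:
Beat values:
  eighth = 0.5 beats
  half = 2 beats
  eighth = 0.5 beats
  dotted quarter = 1.5 beats
  half = 2 beats
  half = 2 beats
  dotted half = 3 beats
Sum = 0.5 + 2 + 0.5 + 1.5 + 2 + 2 + 3
= 11.5 beats


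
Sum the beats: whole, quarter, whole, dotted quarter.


Reasoning:
Beat values:
  whole = 4 beats
  quarter = 1 beat
  whole = 4 beats
  dotted quarter = 1.5 beats
Sum = 4 + 1 + 4 + 1.5
= 10.5 beats


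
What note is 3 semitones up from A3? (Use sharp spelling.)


Solution.
A3: chromatic position 9 in octave 3 → absolute = 3×12 + 9 = 45
Transpose up 3: 45 + 3 = 48
48 = 4×12 + 0 → C in octave 4
Result = C4


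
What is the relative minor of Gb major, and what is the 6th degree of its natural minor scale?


Working:
The relative minor shares the major's key signature and starts on its 6th degree
6th degree = a major 6th above the tonic; a major 6th above Gb is Eb
→ relative minor of Gb major is Eb minor
Eb natural minor scale: Eb F Gb Ab Bb Cb Db
= Eb minor; 6th degree = Cb


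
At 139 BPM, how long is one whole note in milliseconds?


Reasoning:
One quarter-note beat = 60000 / BPM = 60000 / 139 ms
Whole note = 4 × quarter note
Duration = 4 × 60000 / 139 = 240000 / 139
= 1726.6 ms


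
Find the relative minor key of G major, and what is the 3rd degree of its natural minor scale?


Let's work it out.
The relative minor shares the major's key signature and starts on its 6th degree
6th degree = a major 6th above the tonic; a major 6th above G is E
→ relative minor of G major is E minor
E natural minor scale: E F# G A B C D
= E minor; 3rd degree = G


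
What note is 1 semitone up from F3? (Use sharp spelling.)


Reasoning:
F3: chromatic position 5 in octave 3 → absolute = 3×12 + 5 = 41
Transpose up 1: 41 + 1 = 42
42 = 3×12 + 6 → F# in octave 3
Result = F#3


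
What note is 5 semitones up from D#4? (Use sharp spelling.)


Let's work it out.
D#4: chromatic position 3 in octave 4 → absolute = 4×12 + 3 = 51
Transpose up 5: 51 + 5 = 56
56 = 4×12 + 8 → G# in octave 4
Result = G#4


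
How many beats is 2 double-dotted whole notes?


Solution.
Base whole note = 4 beats
Dot 1 adds half the previous value: +2
Dot 2 adds half the previous value: +1
One double-dotted whole = 4 + 2 + 1 = 7
2 of them = 2 × 7 = 14
= 14 beats


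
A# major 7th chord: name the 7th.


Major 7th chord = root + major 3rd + perfect 5th + major 7th
Seventh chords stack in thirds, so the letter names are A-C-E-G
Root: A#
Major 3rd above A#: C##
Perfect 5th above A#: E#
Major 7th above A#: G##
The 7th = G##


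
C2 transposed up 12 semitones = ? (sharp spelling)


Working:
C2: chromatic position 0 in octave 2 → absolute = 2×12 + 0 = 24
Transpose up 12: 24 + 12 = 36
36 = 3×12 + 0 → C in octave 3
Result = C3


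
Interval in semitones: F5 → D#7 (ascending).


Step by step:
Absolute semitone position = octave×12 + chromatic position
F5: 5×12 + 5 = 65
D#7: 7×12 + 3 = 87
Difference = 87 - 65 = 22
= 22 semitones


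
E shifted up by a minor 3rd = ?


minor 3rd: 3 letter names, 3 semitones
Letter: E + 2 → G
Pitch: E + 3 semitones, spelled as a G → G
= G


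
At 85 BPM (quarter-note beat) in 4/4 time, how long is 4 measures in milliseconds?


Quarter-note beat duration = 60000 / 85 ms
Beats per measure (4/4) = 4
One measure = 4 × 60000 / 85 = 240000 / 85 ms
4 measures = 4 × 240000 / 85 = 960000 / 85
= 11294.1 ms


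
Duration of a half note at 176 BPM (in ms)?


One quarter-note beat = 60000 / BPM = 60000 / 176 ms
Half note = 2 × quarter note
Duration = 2 × 60000 / 176 = 120000 / 176
= 681.8 ms


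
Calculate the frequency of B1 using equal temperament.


Reasoning:
f = 440 × 2^(n/12) where n = semitones from A4
B1: -34 semitones from A4
f = 440 × 2^(-34/12)
f = 61.74 Hz


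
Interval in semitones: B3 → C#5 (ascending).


Working:
Absolute semitone position = octave×12 + chromatic position
B3: 3×12 + 11 = 47
C#5: 5×12 + 1 = 61
Difference = 61 - 47 = 14
= 14 semitones


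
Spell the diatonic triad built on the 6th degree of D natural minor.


Step by step:
D natural minor scale: D E F G A Bb C
Diatonic triad on degree 6 stacks scale notes 6, 1, 3: Bb D F
Bb→D = 4 semitones; Bb→F = 7 semitones → major triad
= Bb D F (major)


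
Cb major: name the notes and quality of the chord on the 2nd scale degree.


Cb major scale: Cb Db Eb Fb Gb Ab Bb
Diatonic triad on degree 2 stacks scale notes 2, 4, 6: Db Fb Ab
Db→Fb = 3 semitones; Db→Ab = 7 semitones → minor triad
= Db Fb Ab (minor)


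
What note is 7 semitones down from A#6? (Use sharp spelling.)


Step by step:
A#6: chromatic position 10 in octave 6 → absolute = 6×12 + 10 = 82
Transpose down 7: 82 - 7 = 75
75 = 6×12 + 3 → D# in octave 6
Result = D#6


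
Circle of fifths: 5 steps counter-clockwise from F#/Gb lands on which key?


Step by step:
Each counter-clockwise step moves down a perfect 5th (= up a perfect 4th)
From F#/Gb: F#/Gb → B → E → A → D → G
= G


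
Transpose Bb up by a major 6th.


Step by step:
major 6th: 6 letter names, 9 semitones
Letter: B + 5 → G
Pitch: Bb + 9 semitones, spelled as a G → G
= G


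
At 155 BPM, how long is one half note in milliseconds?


Step by step:
One quarter-note beat = 60000 / BPM = 60000 / 155 ms
Half note = 2 × quarter note
Duration = 2 × 60000 / 155 = 120000 / 155
= 774.2 ms


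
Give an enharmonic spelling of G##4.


Solution.
Enharmonic notes sound the same pitch but are spelled with different letter names
G## and A name the same pitch class
= A4


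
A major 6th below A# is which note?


Working:
A 6th spans 6 letter names, so from A we land on C
A major 6th = 9 semitones below A#
Spell C at that pitch: C#
= C#


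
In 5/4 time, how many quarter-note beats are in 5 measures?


Reasoning:
Time signature 5/4: the bottom number 4 means the quarter note gets one count
The top number 5 means 5 quarter-note beats per measure
Total = 5 × 5 measures
= 25 quarter-note beats


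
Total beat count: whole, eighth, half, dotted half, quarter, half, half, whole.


Step by step:
Beat values:
  whole = 4 beats
  eighth = 0.5 beats
  half = 2 beats
  dotted half = 3 beats
  quarter = 1 beat
  half = 2 beats
  half = 2 beats
  whole = 4 beats
Sum = 4 + 0.5 + 2 + 3 + 1 + 2 + 2 + 4
= 18.5 beats


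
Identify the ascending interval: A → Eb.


Step by step:
Letter names: A → E spans 5 letter names → a 5th
Semitones: A → Eb = 6 half-steps
A 5th of 6 semitones is a diminished 5th
= diminished 5th


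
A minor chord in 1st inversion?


Solution.
Root position: A C E
1st inversion: move root up an octave
Bass note: C
Notes (bottom to top) = C E A


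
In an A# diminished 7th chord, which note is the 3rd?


Reasoning:
Diminished 7th chord = root + minor 3rd + diminished 5th + diminished 7th
Seventh chords stack in thirds, so the letter names are A-C-E-G
Root: A#
Minor 3rd above A#: C#
Diminished 5th above A#: E
Diminished 7th above A#: G
The 3rd = C#


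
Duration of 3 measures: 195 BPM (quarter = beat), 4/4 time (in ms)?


Solution.
Quarter-note beat duration = 60000 / 195 ms
Beats per measure (4/4) = 4
One measure = 4 × 60000 / 195 = 240000 / 195 ms
3 measures = 3 × 240000 / 195 = 720000 / 195
= 3692.3 ms


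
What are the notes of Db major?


Step by step:
Major scale pattern: W-W-H-W-W-W-H (2-2-1-2-2-2-1 semitones)
Starting from Db:
  Db + 2 semitones → Eb
  Eb + 2 semitones → F
  F + 1 semitone → Gb
  Gb + 2 semitones → Ab
  Ab + 2 semitones → Bb
  Bb + 2 semitones → C
  C + 1 semitone → Db
Scale = Db Eb F Gb Ab Bb C


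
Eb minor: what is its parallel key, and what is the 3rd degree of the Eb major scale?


Working:
Parallel keys share the same tonic but differ in mode
Eb minor → parallel is Eb major
Eb major scale: Eb F G Ab Bb C D
= Eb major; 3rd degree = G


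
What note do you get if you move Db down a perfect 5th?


perfect 5th: 5 letter names, 7 semitones
Letter: D - 4 → G
Pitch: Db - 7 semitones, spelled as a G → Gb
= Gb


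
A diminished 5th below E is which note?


Step by step:
A 5th spans 5 letter names, so from E we land on A
A diminished 5th = 6 semitones below E
Spell A at that pitch: A#
= A#


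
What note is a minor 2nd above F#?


Step by step:
A 2nd spans 2 letter names, so from F we land on G
A minor 2nd = 1 semitone above F#
Spell G at that pitch: G
= G


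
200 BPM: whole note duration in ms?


Solution.
One quarter-note beat = 60000 / BPM = 60000 / 200 ms
Whole note = 4 × quarter note
Duration = 4 × 60000 / 200 = 240000 / 200
= 1200.0 ms


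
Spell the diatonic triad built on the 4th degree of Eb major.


Let's work it out.
Eb major scale: Eb F G Ab Bb C D
Diatonic triad on degree 4 stacks scale notes 4, 6, 1: Ab C Eb
Ab→C = 4 semitones; Ab→Eb = 7 semitones → major triad
= Ab C Eb (major)


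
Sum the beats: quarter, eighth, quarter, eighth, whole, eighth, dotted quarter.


Working:
Beat values:
  quarter = 1 beat
  eighth = 0.5 beats
  quarter = 1 beat
  eighth = 0.5 beats
  whole = 4 beats
  eighth = 0.5 beats
  dotted quarter = 1.5 beats
Sum = 1 + 0.5 + 1 + 0.5 + 4 + 0.5 + 1.5
= 9 beats


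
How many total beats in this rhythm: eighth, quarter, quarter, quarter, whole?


Reasoning:
Beat values:
  eighth = 0.5 beats
  quarter = 1 beat
  quarter = 1 beat
  quarter = 1 beat
  whole = 4 beats
Sum = 0.5 + 1 + 1 + 1 + 4
= 7.5 beats


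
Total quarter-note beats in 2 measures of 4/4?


Time signature 4/4: the bottom number 4 means the quarter note gets one count
The top number 4 means 4 quarter-note beats per measure
Total = 4 × 2 measures
= 8 quarter-note beats


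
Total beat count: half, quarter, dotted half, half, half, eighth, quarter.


Reasoning:
Beat values:
  half = 2 beats
  quarter = 1 beat
  dotted half = 3 beats
  half = 2 beats
  half = 2 beats
  eighth = 0.5 beats
  quarter = 1 beat
Sum = 2 + 1 + 3 + 2 + 2 + 0.5 + 1
= 11.5 beats


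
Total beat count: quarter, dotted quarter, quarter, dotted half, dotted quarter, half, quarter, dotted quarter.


Let's work it out.
Beat values:
  quarter = 1 beat
  dotted quarter = 1.5 beats
  quarter = 1 beat
  dotted half = 3 beats
  dotted quarter = 1.5 beats
  half = 2 beats
  quarter = 1 beat
  dotted quarter = 1.5 beats
Sum = 1 + 1.5 + 1 + 3 + 1.5 + 2 + 1 + 1.5
= 12.5 beats


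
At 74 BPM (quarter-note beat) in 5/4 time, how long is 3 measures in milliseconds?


Reasoning:
Quarter-note beat duration = 60000 / 74 ms
Beats per measure (5/4) = 5
One measure = 5 × 60000 / 74 = 300000 / 74 ms
3 measures = 3 × 300000 / 74 = 900000 / 74
= 12162.2 ms


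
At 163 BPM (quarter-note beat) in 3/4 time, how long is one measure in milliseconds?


Quarter-note beat duration = 60000 / 163 ms
Beats per measure (3/4) = 3
One measure = 3 × 60000 / 163 = 180000 / 163 ms
= 1104.3 ms


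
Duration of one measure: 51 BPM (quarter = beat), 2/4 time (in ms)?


Step by step:
Quarter-note beat duration = 60000 / 51 ms
Beats per measure (2/4) = 2
One measure = 2 × 60000 / 51 = 120000 / 51 ms
= 2352.9 ms


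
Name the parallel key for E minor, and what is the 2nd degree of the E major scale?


Solution.
Parallel keys share the same tonic but differ in mode
E minor → parallel is E major
E major scale: E F# G# A B C# D#
= E major; 2nd degree = F#


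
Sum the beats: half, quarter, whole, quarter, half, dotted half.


Step by step:
Beat values:
  half = 2 beats
  quarter = 1 beat
  whole = 4 beats
  quarter = 1 beat
  half = 2 beats
  dotted half = 3 beats
Sum = 2 + 1 + 4 + 1 + 2 + 3
= 13 beats


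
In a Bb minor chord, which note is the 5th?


Working:
Minor triad = root + minor 3rd (3 semitones) + perfect 5th (7 semitones)
A triad on Bb stacks thirds, so the chord tones use letter names B-D-F
Root: Bb
Minor 3rd above Bb: Db
Perfect 5th above Bb: F
The 5th = F


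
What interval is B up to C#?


Letter names: B → C spans 2 letter names → a 2nd
Semitones: B → C# = 2 half-steps
A 2nd of 2 semitones is a major 2nd
= major 2nd


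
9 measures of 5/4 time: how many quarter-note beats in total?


Reasoning:
Time signature 5/4: the bottom number 4 means the quarter note gets one count
The top number 5 means 5 quarter-note beats per measure
Total = 5 × 9 measures
= 45 quarter-note beats


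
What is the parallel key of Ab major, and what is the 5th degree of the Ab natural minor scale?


Parallel keys share the same tonic but differ in mode
Ab major → parallel is Ab minor
Ab natural minor scale: Ab Bb Cb Db Eb Fb Gb
= Ab minor; 5th degree = Eb


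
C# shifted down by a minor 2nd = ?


Working:
minor 2nd: 2 letter names, 1 semitones
Letter: C - 1 → B
Pitch: C# - 1 semitones, spelled as a B → B#
= B#


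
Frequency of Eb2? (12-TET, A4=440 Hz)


f = 440 × 2^(n/12) where n = semitones from A4
Eb2: -30 semitones from A4
f = 440 × 2^(-30/12)
f = 77.78 Hz


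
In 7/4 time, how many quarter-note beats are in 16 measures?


Reasoning:
Time signature 7/4: the bottom number 4 means the quarter note gets one count
The top number 7 means 7 quarter-note beats per measure
Total = 7 × 16 measures
= 112 quarter-note beats


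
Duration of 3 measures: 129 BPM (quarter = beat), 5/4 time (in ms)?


Step by step:
Quarter-note beat duration = 60000 / 129 ms
Beats per measure (5/4) = 5
One measure = 5 × 60000 / 129 = 300000 / 129 ms
3 measures = 3 × 300000 / 129 = 900000 / 129
= 6976.7 ms
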